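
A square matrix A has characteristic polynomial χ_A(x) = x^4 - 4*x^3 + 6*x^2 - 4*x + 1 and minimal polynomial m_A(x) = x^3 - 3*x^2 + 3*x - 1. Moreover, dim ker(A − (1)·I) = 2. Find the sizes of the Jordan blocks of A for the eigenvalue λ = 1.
Block sizes for λ = 1: [3, 1]

Step 1 — from the characteristic polynomial, algebraic multiplicity of λ = 1 is 4. From dim ker(A − (1)·I) = 2, there are exactly 2 Jordan blocks for λ = 1.
Step 2 — from the minimal polynomial, the factor (x − 1)^3 tells us the largest block for λ = 1 has size 3.
Step 3 — with total size 4, 2 blocks, and largest block 3, the block sizes (in nonincreasing order) are [3, 1].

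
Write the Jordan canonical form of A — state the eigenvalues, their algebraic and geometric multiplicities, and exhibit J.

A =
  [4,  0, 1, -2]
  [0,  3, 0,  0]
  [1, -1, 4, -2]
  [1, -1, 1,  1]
J_3(3) ⊕ J_1(3)

The characteristic polynomial is
  det(x·I − A) = x^4 - 12*x^3 + 54*x^2 - 108*x + 81 = (x - 3)^4

Eigenvalues and multiplicities (the geometric multiplicity of λ is n − rank(A − λI), which equals the number of Jordan blocks for λ):
  λ = 3: algebraic multiplicity = 4, geometric multiplicity = 2

Determining the block sizes for each eigenvalue:
  λ = 3: with am = 4 and gm = 2, the partition is not yet determined (e.g. several partitions of 4 into 2 parts exist). Let N = A − (3)·I. Computing rank(N^1) = 2, rank(N^2) = 1, rank(N^3) = 0; the number of blocks of size ≥ j is rank(N^{j−1}) − rank(N^j), giving [2, 1, 1]. So we have 1 block(s) of size 3, 1 block(s) of size 1 → block sizes [3, 1]

Assembling the blocks gives a Jordan form
J =
  [3, 1, 0, 0]
  [0, 3, 1, 0]
  [0, 0, 3, 0]
  [0, 0, 0, 3]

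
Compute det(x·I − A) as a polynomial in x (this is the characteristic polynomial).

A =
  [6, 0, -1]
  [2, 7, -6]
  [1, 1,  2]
x^3 - 15*x^2 + 75*x - 125

Expanding det(x·I − A) (e.g. by cofactor expansion or by noting that A is similar to its Jordan form J, which has the same characteristic polynomial as A) gives
  χ_A(x) = x^3 - 15*x^2 + 75*x - 125
which factors as (x - 5)^3. The eigenvalues (with algebraic multiplicities) are λ = 5 with multiplicity 3.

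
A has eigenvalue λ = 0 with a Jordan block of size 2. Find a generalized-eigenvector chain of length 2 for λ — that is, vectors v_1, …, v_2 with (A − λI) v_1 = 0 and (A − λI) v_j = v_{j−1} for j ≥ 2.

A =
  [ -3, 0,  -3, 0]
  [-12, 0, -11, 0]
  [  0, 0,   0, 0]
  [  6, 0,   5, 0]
A Jordan chain for λ = 0 of length 2:
v_1 = (0, -1, 0, 1)ᵀ
v_2 = (1, 0, -1, 0)ᵀ

Let N = A − (0)·I. We want v_2 with N^2 v_2 = 0 but N^1 v_2 ≠ 0; then v_{j-1} := N · v_j for j = 2, …, 2.

Pick v_2 = (1, 0, -1, 0)ᵀ.
Then v_1 = N · v_2 = (0, -1, 0, 1)ᵀ.

Sanity check: (A − (0)·I) v_1 = (0, 0, 0, 0)ᵀ = 0. ✓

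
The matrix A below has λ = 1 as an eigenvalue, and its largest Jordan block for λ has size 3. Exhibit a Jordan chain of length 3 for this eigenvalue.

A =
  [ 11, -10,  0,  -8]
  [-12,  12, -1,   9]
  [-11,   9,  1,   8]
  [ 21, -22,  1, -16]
A Jordan chain for λ = 1 of length 3:
v_1 = (2, -2, -1, 5)ᵀ
v_2 = (-10, 9, 5, -24)ᵀ
v_3 = (2, 3, 0, 0)ᵀ

Let N = A − (1)·I. We want v_3 with N^3 v_3 = 0 but N^2 v_3 ≠ 0; then v_{j-1} := N · v_j for j = 3, …, 2.

Pick v_3 = (2, 3, 0, 0)ᵀ.
Then v_2 = N · v_3 = (-10, 9, 5, -24)ᵀ.
Then v_1 = N · v_2 = (2, -2, -1, 5)ᵀ.

Sanity check: (A − (1)·I) v_1 = (0, 0, 0, 0)ᵀ = 0. ✓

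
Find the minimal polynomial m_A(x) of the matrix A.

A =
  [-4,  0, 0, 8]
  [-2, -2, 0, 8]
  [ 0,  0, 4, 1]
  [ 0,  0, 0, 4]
x^4 - 2*x^3 - 24*x^2 + 32*x + 128

The characteristic polynomial is χ_A(x) = (x - 4)^2*(x + 2)*(x + 4), so the eigenvalues are known. The minimal polynomial is
  m_A(x) = Π_λ (x − λ)^{k_λ}
where k_λ is the size of the *largest* Jordan block for λ (equivalently, the smallest k with (A − λI)^k v = 0 for every generalised eigenvector v of λ).

  λ = -4: largest Jordan block has size 1, contributing (x + 4)
  λ = -2: largest Jordan block has size 1, contributing (x + 2)
  λ = 4: largest Jordan block has size 2, contributing (x − 4)^2

So m_A(x) = (x - 4)^2*(x + 2)*(x + 4) = x^4 - 2*x^3 - 24*x^2 + 32*x + 128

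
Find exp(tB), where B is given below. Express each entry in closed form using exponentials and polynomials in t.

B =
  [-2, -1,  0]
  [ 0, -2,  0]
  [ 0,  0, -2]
e^{tB} =
  [exp(-2*t), -t*exp(-2*t), 0]
  [0, exp(-2*t), 0]
  [0, 0, exp(-2*t)]

Strategy: write B = P · J · P⁻¹ where J is a Jordan canonical form, so e^{tB} = P · e^{tJ} · P⁻¹, and e^{tJ} can be computed block-by-block.

B has Jordan form
J =
  [-2,  1,  0]
  [ 0, -2,  0]
  [ 0,  0, -2]
(up to reordering of blocks).

Per-block formulas:
  For a 1×1 block at λ = -2: exp(t · [-2]) = [e^(-2t)].
  For a 2×2 Jordan block J_2(-2): exp(t · J_2(-2)) = e^(-2t)·(I + t·N), where N is the 2×2 nilpotent shift.

After assembling e^{tJ} and conjugating by P, we get:

e^{tB} =
  [exp(-2*t), -t*exp(-2*t), 0]
  [0, exp(-2*t), 0]
  [0, 0, exp(-2*t)]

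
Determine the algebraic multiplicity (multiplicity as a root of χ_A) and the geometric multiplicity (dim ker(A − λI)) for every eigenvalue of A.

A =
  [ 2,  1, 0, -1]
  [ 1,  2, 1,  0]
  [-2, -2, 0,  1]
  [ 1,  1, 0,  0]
λ = 1: alg = 4, geom = 2

Step 1 — factor the characteristic polynomial to read off the algebraic multiplicities:
  χ_A(x) = (x - 1)^4

Step 2 — compute geometric multiplicities via the rank-nullity identity g(λ) = n − rank(A − λI):
  rank(A − (1)·I) = 2, so dim ker(A − (1)·I) = n − 2 = 2

Summary:
  λ = 1: algebraic multiplicity = 4, geometric multiplicity = 2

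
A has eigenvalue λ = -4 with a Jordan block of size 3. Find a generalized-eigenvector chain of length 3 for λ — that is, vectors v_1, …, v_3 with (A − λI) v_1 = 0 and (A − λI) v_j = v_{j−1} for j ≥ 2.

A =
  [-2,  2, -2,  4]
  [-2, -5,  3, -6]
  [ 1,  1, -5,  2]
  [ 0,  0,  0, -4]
A Jordan chain for λ = -4 of length 3:
v_1 = (-2, 1, -1, 0)ᵀ
v_2 = (2, -2, 1, 0)ᵀ
v_3 = (1, 0, 0, 0)ᵀ

Let N = A − (-4)·I. We want v_3 with N^3 v_3 = 0 but N^2 v_3 ≠ 0; then v_{j-1} := N · v_j for j = 3, …, 2.

Pick v_3 = (1, 0, 0, 0)ᵀ.
Then v_2 = N · v_3 = (2, -2, 1, 0)ᵀ.
Then v_1 = N · v_2 = (-2, 1, -1, 0)ᵀ.

Sanity check: (A − (-4)·I) v_1 = (0, 0, 0, 0)ᵀ = 0. ✓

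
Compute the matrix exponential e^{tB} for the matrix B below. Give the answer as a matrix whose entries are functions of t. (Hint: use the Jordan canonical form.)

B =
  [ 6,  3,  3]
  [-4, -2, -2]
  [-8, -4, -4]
e^{tB} =
  [6*t + 1, 3*t, 3*t]
  [-4*t, 1 - 2*t, -2*t]
  [-8*t, -4*t, 1 - 4*t]

Strategy: write B = P · J · P⁻¹ where J is a Jordan canonical form, so e^{tB} = P · e^{tJ} · P⁻¹, and e^{tJ} can be computed block-by-block.

B has Jordan form
J =
  [0, 1, 0]
  [0, 0, 0]
  [0, 0, 0]
(up to reordering of blocks).

Per-block formulas:
  For a 1×1 block at λ = 0: exp(t · [0]) = [e^(0t)].
  For a 2×2 Jordan block J_2(0): exp(t · J_2(0)) = e^(0t)·(I + t·N), where N is the 2×2 nilpotent shift.

After assembling e^{tJ} and conjugating by P, we get:

e^{tB} =
  [6*t + 1, 3*t, 3*t]
  [-4*t, 1 - 2*t, -2*t]
  [-8*t, -4*t, 1 - 4*t]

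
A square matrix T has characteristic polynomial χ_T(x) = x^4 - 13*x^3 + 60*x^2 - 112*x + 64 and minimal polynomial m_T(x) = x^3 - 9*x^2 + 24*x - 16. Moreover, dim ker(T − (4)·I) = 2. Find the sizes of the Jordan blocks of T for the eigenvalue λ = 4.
Block sizes for λ = 4: [2, 1]

Step 1 — from the characteristic polynomial, algebraic multiplicity of λ = 4 is 3. From dim ker(T − (4)·I) = 2, there are exactly 2 Jordan blocks for λ = 4.
Step 2 — from the minimal polynomial, the factor (x − 4)^2 tells us the largest block for λ = 4 has size 2.
Step 3 — with total size 3, 2 blocks, and largest block 2, the block sizes (in nonincreasing order) are [2, 1].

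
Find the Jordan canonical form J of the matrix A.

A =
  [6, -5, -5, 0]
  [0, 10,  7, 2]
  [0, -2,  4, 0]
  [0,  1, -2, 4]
J_3(6) ⊕ J_1(6)

The characteristic polynomial is
  det(x·I − A) = x^4 - 24*x^3 + 216*x^2 - 864*x + 1296 = (x - 6)^4

Eigenvalues and multiplicities (the geometric multiplicity of λ is n − rank(A − λI), which equals the number of Jordan blocks for λ):
  λ = 6: algebraic multiplicity = 4, geometric multiplicity = 2

Determining the block sizes for each eigenvalue:
  λ = 6: with am = 4 and gm = 2, the partition is not yet determined (e.g. several partitions of 4 into 2 parts exist). Let N = A − (6)·I. Computing rank(N^1) = 2, rank(N^2) = 1, rank(N^3) = 0; the number of blocks of size ≥ j is rank(N^{j−1}) − rank(N^j), giving [2, 1, 1]. So we have 1 block(s) of size 3, 1 block(s) of size 1 → block sizes [3, 1]

Assembling the blocks gives a Jordan form
J =
  [6, 1, 0, 0]
  [0, 6, 1, 0]
  [0, 0, 6, 0]
  [0, 0, 0, 6]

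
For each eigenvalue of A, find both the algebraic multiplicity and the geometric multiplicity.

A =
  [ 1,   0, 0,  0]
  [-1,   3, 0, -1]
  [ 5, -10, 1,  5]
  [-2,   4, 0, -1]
λ = 1: alg = 4, geom = 3

Step 1 — factor the characteristic polynomial to read off the algebraic multiplicities:
  χ_A(x) = (x - 1)^4

Step 2 — compute geometric multiplicities via the rank-nullity identity g(λ) = n − rank(A − λI):
  rank(A − (1)·I) = 1, so dim ker(A − (1)·I) = n − 1 = 3

Summary:
  λ = 1: algebraic multiplicity = 4, geometric multiplicity = 3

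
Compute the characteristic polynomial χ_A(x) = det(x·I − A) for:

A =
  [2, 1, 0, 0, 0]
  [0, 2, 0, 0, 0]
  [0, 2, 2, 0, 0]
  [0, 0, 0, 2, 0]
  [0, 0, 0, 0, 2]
x^5 - 10*x^4 + 40*x^3 - 80*x^2 + 80*x - 32

Expanding det(x·I − A) (e.g. by cofactor expansion or by noting that A is similar to its Jordan form J, which has the same characteristic polynomial as A) gives
  χ_A(x) = x^5 - 10*x^4 + 40*x^3 - 80*x^2 + 80*x - 32
which factors as (x - 2)^5. The eigenvalues (with algebraic multiplicities) are λ = 2 with multiplicity 5.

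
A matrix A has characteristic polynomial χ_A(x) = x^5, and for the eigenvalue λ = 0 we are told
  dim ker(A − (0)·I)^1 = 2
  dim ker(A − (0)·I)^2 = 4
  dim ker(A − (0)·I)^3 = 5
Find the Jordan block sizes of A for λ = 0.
Block sizes for λ = 0: [3, 2]

From the dimensions of kernels of powers, the number of Jordan blocks of size at least j is d_j − d_{j−1} where d_j = dim ker(N^j) (with d_0 = 0). Computing the differences gives [2, 2, 1].
The number of blocks of size exactly k is (#blocks of size ≥ k) − (#blocks of size ≥ k + 1), so the partition is: 1 block(s) of size 2, 1 block(s) of size 3.
In nonincreasing order the block sizes are [3, 2].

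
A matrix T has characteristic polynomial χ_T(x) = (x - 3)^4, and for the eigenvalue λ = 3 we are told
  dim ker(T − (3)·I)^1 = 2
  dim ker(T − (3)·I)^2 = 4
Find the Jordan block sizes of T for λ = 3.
Block sizes for λ = 3: [2, 2]

From the dimensions of kernels of powers, the number of Jordan blocks of size at least j is d_j − d_{j−1} where d_j = dim ker(N^j) (with d_0 = 0). Computing the differences gives [2, 2].
The number of blocks of size exactly k is (#blocks of size ≥ k) − (#blocks of size ≥ k + 1), so the partition is: 2 block(s) of size 2.
In nonincreasing order the block sizes are [2, 2].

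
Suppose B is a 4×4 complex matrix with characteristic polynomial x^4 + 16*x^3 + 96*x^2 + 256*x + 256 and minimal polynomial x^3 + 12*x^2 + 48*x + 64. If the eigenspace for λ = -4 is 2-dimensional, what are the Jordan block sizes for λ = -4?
Block sizes for λ = -4: [3, 1]

Step 1 — from the characteristic polynomial, algebraic multiplicity of λ = -4 is 4. From dim ker(B − (-4)·I) = 2, there are exactly 2 Jordan blocks for λ = -4.
Step 2 — from the minimal polynomial, the factor (x + 4)^3 tells us the largest block for λ = -4 has size 3.
Step 3 — with total size 4, 2 blocks, and largest block 3, the block sizes (in nonincreasing order) are [3, 1].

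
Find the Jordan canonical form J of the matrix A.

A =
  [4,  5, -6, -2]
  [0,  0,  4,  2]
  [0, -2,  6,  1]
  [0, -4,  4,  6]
J_2(4) ⊕ J_2(4)

The characteristic polynomial is
  det(x·I − A) = x^4 - 16*x^3 + 96*x^2 - 256*x + 256 = (x - 4)^4

Eigenvalues and multiplicities (the geometric multiplicity of λ is n − rank(A − λI), which equals the number of Jordan blocks for λ):
  λ = 4: algebraic multiplicity = 4, geometric multiplicity = 2

Determining the block sizes for each eigenvalue:
  λ = 4: with am = 4 and gm = 2, the partition is not yet determined (e.g. several partitions of 4 into 2 parts exist). Let N = A − (4)·I. Computing rank(N^1) = 2, rank(N^2) = 0; the number of blocks of size ≥ j is rank(N^{j−1}) − rank(N^j), giving [2, 2]. So we have 2 block(s) of size 2 → block sizes [2, 2]

Assembling the blocks gives a Jordan form
J =
  [4, 1, 0, 0]
  [0, 4, 0, 0]
  [0, 0, 4, 1]
  [0, 0, 0, 4]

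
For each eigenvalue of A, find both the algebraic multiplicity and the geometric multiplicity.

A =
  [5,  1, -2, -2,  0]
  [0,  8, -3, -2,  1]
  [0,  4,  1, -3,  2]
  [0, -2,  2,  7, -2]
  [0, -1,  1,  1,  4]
λ = 5: alg = 5, geom = 2

Step 1 — factor the characteristic polynomial to read off the algebraic multiplicities:
  χ_A(x) = (x - 5)^5

Step 2 — compute geometric multiplicities via the rank-nullity identity g(λ) = n − rank(A − λI):
  rank(A − (5)·I) = 3, so dim ker(A − (5)·I) = n − 3 = 2

Summary:
  λ = 5: algebraic multiplicity = 5, geometric multiplicity = 2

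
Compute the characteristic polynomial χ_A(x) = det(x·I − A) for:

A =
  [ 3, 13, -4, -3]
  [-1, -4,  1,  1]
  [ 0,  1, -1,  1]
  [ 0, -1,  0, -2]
x^4 + 4*x^3 + 6*x^2 + 4*x + 1

Expanding det(x·I − A) (e.g. by cofactor expansion or by noting that A is similar to its Jordan form J, which has the same characteristic polynomial as A) gives
  χ_A(x) = x^4 + 4*x^3 + 6*x^2 + 4*x + 1
which factors as (x + 1)^4. The eigenvalues (with algebraic multiplicities) are λ = -1 with multiplicity 4.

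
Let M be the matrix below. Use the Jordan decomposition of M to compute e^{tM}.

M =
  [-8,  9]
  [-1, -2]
e^{tM} =
  [-3*t*exp(-5*t) + exp(-5*t), 9*t*exp(-5*t)]
  [-t*exp(-5*t), 3*t*exp(-5*t) + exp(-5*t)]

Strategy: write M = P · J · P⁻¹ where J is a Jordan canonical form, so e^{tM} = P · e^{tJ} · P⁻¹, and e^{tJ} can be computed block-by-block.

M has Jordan form
J =
  [-5,  1]
  [ 0, -5]
(up to reordering of blocks).

Per-block formulas:
  For a 2×2 Jordan block J_2(-5): exp(t · J_2(-5)) = e^(-5t)·(I + t·N), where N is the 2×2 nilpotent shift.

After assembling e^{tJ} and conjugating by P, we get:

e^{tM} =
  [-3*t*exp(-5*t) + exp(-5*t), 9*t*exp(-5*t)]
  [-t*exp(-5*t), 3*t*exp(-5*t) + exp(-5*t)]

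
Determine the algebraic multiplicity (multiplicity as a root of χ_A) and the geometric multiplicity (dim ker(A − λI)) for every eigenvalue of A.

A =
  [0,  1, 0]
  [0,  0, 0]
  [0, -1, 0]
λ = 0: alg = 3, geom = 2

Step 1 — factor the characteristic polynomial to read off the algebraic multiplicities:
  χ_A(x) = x^3

Step 2 — compute geometric multiplicities via the rank-nullity identity g(λ) = n − rank(A − λI):
  rank(A − (0)·I) = 1, so dim ker(A − (0)·I) = n − 1 = 2

Summary:
  λ = 0: algebraic multiplicity = 3, geometric multiplicity = 2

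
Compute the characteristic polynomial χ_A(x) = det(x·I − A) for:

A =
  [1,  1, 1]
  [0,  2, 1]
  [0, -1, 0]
x^3 - 3*x^2 + 3*x - 1

Expanding det(x·I − A) (e.g. by cofactor expansion or by noting that A is similar to its Jordan form J, which has the same characteristic polynomial as A) gives
  χ_A(x) = x^3 - 3*x^2 + 3*x - 1
which factors as (x - 1)^3. The eigenvalues (with algebraic multiplicities) are λ = 1 with multiplicity 3.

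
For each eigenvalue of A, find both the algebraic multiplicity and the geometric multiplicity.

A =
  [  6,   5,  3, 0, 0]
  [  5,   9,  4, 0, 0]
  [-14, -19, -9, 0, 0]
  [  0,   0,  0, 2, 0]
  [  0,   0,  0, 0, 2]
λ = 2: alg = 5, geom = 3

Step 1 — factor the characteristic polynomial to read off the algebraic multiplicities:
  χ_A(x) = (x - 2)^5

Step 2 — compute geometric multiplicities via the rank-nullity identity g(λ) = n − rank(A − λI):
  rank(A − (2)·I) = 2, so dim ker(A − (2)·I) = n − 2 = 3

Summary:
  λ = 2: algebraic multiplicity = 5, geometric multiplicity = 3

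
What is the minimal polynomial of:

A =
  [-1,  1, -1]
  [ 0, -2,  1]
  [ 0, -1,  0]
x^2 + 2*x + 1

The characteristic polynomial is χ_A(x) = (x + 1)^3, so the eigenvalues are known. The minimal polynomial is
  m_A(x) = Π_λ (x − λ)^{k_λ}
where k_λ is the size of the *largest* Jordan block for λ (equivalently, the smallest k with (A − λI)^k v = 0 for every generalised eigenvector v of λ).

  λ = -1: largest Jordan block has size 2, contributing (x + 1)^2

So m_A(x) = (x + 1)^2 = x^2 + 2*x + 1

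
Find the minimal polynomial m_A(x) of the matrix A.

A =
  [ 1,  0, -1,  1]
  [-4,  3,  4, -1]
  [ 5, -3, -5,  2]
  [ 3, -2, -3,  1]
x^3

The characteristic polynomial is χ_A(x) = x^4, so the eigenvalues are known. The minimal polynomial is
  m_A(x) = Π_λ (x − λ)^{k_λ}
where k_λ is the size of the *largest* Jordan block for λ (equivalently, the smallest k with (A − λI)^k v = 0 for every generalised eigenvector v of λ).

  λ = 0: largest Jordan block has size 3, contributing (x − 0)^3

So m_A(x) = x^3 = x^3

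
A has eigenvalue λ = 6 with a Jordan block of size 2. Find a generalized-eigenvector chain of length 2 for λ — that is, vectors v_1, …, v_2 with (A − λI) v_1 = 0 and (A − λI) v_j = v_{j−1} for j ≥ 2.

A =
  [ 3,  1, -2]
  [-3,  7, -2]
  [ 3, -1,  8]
A Jordan chain for λ = 6 of length 2:
v_1 = (-3, -3, 3)ᵀ
v_2 = (1, 0, 0)ᵀ

Let N = A − (6)·I. We want v_2 with N^2 v_2 = 0 but N^1 v_2 ≠ 0; then v_{j-1} := N · v_j for j = 2, …, 2.

Pick v_2 = (1, 0, 0)ᵀ.
Then v_1 = N · v_2 = (-3, -3, 3)ᵀ.

Sanity check: (A − (6)·I) v_1 = (0, 0, 0)ᵀ = 0. ✓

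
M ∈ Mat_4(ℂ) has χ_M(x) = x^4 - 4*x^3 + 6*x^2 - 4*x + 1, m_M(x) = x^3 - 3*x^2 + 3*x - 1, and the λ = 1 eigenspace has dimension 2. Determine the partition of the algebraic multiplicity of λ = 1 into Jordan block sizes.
Block sizes for λ = 1: [3, 1]

Step 1 — from the characteristic polynomial, algebraic multiplicity of λ = 1 is 4. From dim ker(M − (1)·I) = 2, there are exactly 2 Jordan blocks for λ = 1.
Step 2 — from the minimal polynomial, the factor (x − 1)^3 tells us the largest block for λ = 1 has size 3.
Step 3 — with total size 4, 2 blocks, and largest block 3, the block sizes (in nonincreasing order) are [3, 1].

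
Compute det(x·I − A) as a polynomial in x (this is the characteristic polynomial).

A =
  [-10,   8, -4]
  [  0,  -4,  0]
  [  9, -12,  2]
x^3 + 12*x^2 + 48*x + 64

Expanding det(x·I − A) (e.g. by cofactor expansion or by noting that A is similar to its Jordan form J, which has the same characteristic polynomial as A) gives
  χ_A(x) = x^3 + 12*x^2 + 48*x + 64
which factors as (x + 4)^3. The eigenvalues (with algebraic multiplicities) are λ = -4 with multiplicity 3.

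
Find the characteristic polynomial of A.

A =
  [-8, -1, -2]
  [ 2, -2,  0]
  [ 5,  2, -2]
x^3 + 12*x^2 + 48*x + 64

Expanding det(x·I − A) (e.g. by cofactor expansion or by noting that A is similar to its Jordan form J, which has the same characteristic polynomial as A) gives
  χ_A(x) = x^3 + 12*x^2 + 48*x + 64
which factors as (x + 4)^3. The eigenvalues (with algebraic multiplicities) are λ = -4 with multiplicity 3.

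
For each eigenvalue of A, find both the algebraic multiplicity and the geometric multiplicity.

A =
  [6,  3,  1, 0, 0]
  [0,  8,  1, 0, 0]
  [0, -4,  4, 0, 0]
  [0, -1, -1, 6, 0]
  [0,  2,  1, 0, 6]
λ = 6: alg = 5, geom = 3

Step 1 — factor the characteristic polynomial to read off the algebraic multiplicities:
  χ_A(x) = (x - 6)^5

Step 2 — compute geometric multiplicities via the rank-nullity identity g(λ) = n − rank(A − λI):
  rank(A − (6)·I) = 2, so dim ker(A − (6)·I) = n − 2 = 3

Summary:
  λ = 6: algebraic multiplicity = 5, geometric multiplicity = 3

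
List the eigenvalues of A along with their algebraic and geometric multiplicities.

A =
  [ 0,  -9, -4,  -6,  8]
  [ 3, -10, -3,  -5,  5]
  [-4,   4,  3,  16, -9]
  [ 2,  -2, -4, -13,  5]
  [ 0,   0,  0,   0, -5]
λ = -5: alg = 5, geom = 2

Step 1 — factor the characteristic polynomial to read off the algebraic multiplicities:
  χ_A(x) = (x + 5)^5

Step 2 — compute geometric multiplicities via the rank-nullity identity g(λ) = n − rank(A − λI):
  rank(A − (-5)·I) = 3, so dim ker(A − (-5)·I) = n − 3 = 2

Summary:
  λ = -5: algebraic multiplicity = 5, geometric multiplicity = 2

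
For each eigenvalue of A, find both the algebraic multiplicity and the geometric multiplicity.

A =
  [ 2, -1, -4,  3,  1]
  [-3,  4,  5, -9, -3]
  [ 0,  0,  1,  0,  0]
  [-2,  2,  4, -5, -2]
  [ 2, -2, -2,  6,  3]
λ = 1: alg = 5, geom = 3

Step 1 — factor the characteristic polynomial to read off the algebraic multiplicities:
  χ_A(x) = (x - 1)^5

Step 2 — compute geometric multiplicities via the rank-nullity identity g(λ) = n − rank(A − λI):
  rank(A − (1)·I) = 2, so dim ker(A − (1)·I) = n − 2 = 3

Summary:
  λ = 1: algebraic multiplicity = 5, geometric multiplicity = 3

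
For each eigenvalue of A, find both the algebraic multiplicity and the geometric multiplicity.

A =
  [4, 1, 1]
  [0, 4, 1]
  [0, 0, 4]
λ = 4: alg = 3, geom = 1

Step 1 — factor the characteristic polynomial to read off the algebraic multiplicities:
  χ_A(x) = (x - 4)^3

Step 2 — compute geometric multiplicities via the rank-nullity identity g(λ) = n − rank(A − λI):
  rank(A − (4)·I) = 2, so dim ker(A − (4)·I) = n − 2 = 1

Summary:
  λ = 4: algebraic multiplicity = 3, geometric multiplicity = 1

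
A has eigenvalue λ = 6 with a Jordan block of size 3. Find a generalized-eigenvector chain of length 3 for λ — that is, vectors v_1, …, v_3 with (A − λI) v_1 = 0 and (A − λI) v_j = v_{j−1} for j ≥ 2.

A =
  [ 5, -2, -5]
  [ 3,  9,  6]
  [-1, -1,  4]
A Jordan chain for λ = 6 of length 3:
v_1 = (1, -3, 1)ᵀ
v_2 = (-2, 3, -1)ᵀ
v_3 = (0, 1, 0)ᵀ

Let N = A − (6)·I. We want v_3 with N^3 v_3 = 0 but N^2 v_3 ≠ 0; then v_{j-1} := N · v_j for j = 3, …, 2.

Pick v_3 = (0, 1, 0)ᵀ.
Then v_2 = N · v_3 = (-2, 3, -1)ᵀ.
Then v_1 = N · v_2 = (1, -3, 1)ᵀ.

Sanity check: (A − (6)·I) v_1 = (0, 0, 0)ᵀ = 0. ✓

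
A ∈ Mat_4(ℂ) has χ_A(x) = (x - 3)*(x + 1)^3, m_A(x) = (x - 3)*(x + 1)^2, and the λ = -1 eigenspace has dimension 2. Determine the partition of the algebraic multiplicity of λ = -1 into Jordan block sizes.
Block sizes for λ = -1: [2, 1]

Step 1 — from the characteristic polynomial, algebraic multiplicity of λ = -1 is 3. From dim ker(A − (-1)·I) = 2, there are exactly 2 Jordan blocks for λ = -1.
Step 2 — from the minimal polynomial, the factor (x + 1)^2 tells us the largest block for λ = -1 has size 2.
Step 3 — with total size 3, 2 blocks, and largest block 2, the block sizes (in nonincreasing order) are [2, 1].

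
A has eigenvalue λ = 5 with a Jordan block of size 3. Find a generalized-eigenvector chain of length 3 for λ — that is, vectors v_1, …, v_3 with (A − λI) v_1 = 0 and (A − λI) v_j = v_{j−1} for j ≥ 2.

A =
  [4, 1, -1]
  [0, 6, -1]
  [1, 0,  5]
A Jordan chain for λ = 5 of length 3:
v_1 = (0, -1, -1)ᵀ
v_2 = (-1, 0, 1)ᵀ
v_3 = (1, 0, 0)ᵀ

Let N = A − (5)·I. We want v_3 with N^3 v_3 = 0 but N^2 v_3 ≠ 0; then v_{j-1} := N · v_j for j = 3, …, 2.

Pick v_3 = (1, 0, 0)ᵀ.
Then v_2 = N · v_3 = (-1, 0, 1)ᵀ.
Then v_1 = N · v_2 = (0, -1, -1)ᵀ.

Sanity check: (A − (5)·I) v_1 = (0, 0, 0)ᵀ = 0. ✓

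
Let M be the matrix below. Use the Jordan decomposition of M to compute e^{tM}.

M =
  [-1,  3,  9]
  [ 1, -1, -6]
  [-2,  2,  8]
e^{tM} =
  [-3*t^2*exp(2*t) - 3*t*exp(2*t) + exp(2*t), 3*t*exp(2*t), 9*t^2*exp(2*t)/2 + 9*t*exp(2*t)]
  [3*t^2*exp(2*t) + t*exp(2*t), -3*t*exp(2*t) + exp(2*t), -9*t^2*exp(2*t)/2 - 6*t*exp(2*t)]
  [-2*t^2*exp(2*t) - 2*t*exp(2*t), 2*t*exp(2*t), 3*t^2*exp(2*t) + 6*t*exp(2*t) + exp(2*t)]

Strategy: write M = P · J · P⁻¹ where J is a Jordan canonical form, so e^{tM} = P · e^{tJ} · P⁻¹, and e^{tJ} can be computed block-by-block.

M has Jordan form
J =
  [2, 1, 0]
  [0, 2, 1]
  [0, 0, 2]
(up to reordering of blocks).

Per-block formulas:
  For a 3×3 Jordan block J_3(2): exp(t · J_3(2)) = e^(2t)·(I + t·N + (t^2/2)·N^2), where N is the 3×3 nilpotent shift.

After assembling e^{tJ} and conjugating by P, we get:

e^{tM} =
  [-3*t^2*exp(2*t) - 3*t*exp(2*t) + exp(2*t), 3*t*exp(2*t), 9*t^2*exp(2*t)/2 + 9*t*exp(2*t)]
  [3*t^2*exp(2*t) + t*exp(2*t), -3*t*exp(2*t) + exp(2*t), -9*t^2*exp(2*t)/2 - 6*t*exp(2*t)]
  [-2*t^2*exp(2*t) - 2*t*exp(2*t), 2*t*exp(2*t), 3*t^2*exp(2*t) + 6*t*exp(2*t) + exp(2*t)]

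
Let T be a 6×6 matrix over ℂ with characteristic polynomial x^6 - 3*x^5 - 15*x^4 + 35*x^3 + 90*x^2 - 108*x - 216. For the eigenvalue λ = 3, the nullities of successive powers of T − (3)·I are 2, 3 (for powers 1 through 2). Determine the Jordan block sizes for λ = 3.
Block sizes for λ = 3: [2, 1]

From the dimensions of kernels of powers, the number of Jordan blocks of size at least j is d_j − d_{j−1} where d_j = dim ker(N^j) (with d_0 = 0). Computing the differences gives [2, 1].
The number of blocks of size exactly k is (#blocks of size ≥ k) − (#blocks of size ≥ k + 1), so the partition is: 1 block(s) of size 1, 1 block(s) of size 2.
In nonincreasing order the block sizes are [2, 1].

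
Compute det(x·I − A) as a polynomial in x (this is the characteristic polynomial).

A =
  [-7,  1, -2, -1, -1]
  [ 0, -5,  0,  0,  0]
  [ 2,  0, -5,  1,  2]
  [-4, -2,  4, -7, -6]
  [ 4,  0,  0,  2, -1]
x^5 + 25*x^4 + 250*x^3 + 1250*x^2 + 3125*x + 3125

Expanding det(x·I − A) (e.g. by cofactor expansion or by noting that A is similar to its Jordan form J, which has the same characteristic polynomial as A) gives
  χ_A(x) = x^5 + 25*x^4 + 250*x^3 + 1250*x^2 + 3125*x + 3125
which factors as (x + 5)^5. The eigenvalues (with algebraic multiplicities) are λ = -5 with multiplicity 5.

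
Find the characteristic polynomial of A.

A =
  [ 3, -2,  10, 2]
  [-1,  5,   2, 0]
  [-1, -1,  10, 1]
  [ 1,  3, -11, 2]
x^4 - 20*x^3 + 150*x^2 - 500*x + 625

Expanding det(x·I − A) (e.g. by cofactor expansion or by noting that A is similar to its Jordan form J, which has the same characteristic polynomial as A) gives
  χ_A(x) = x^4 - 20*x^3 + 150*x^2 - 500*x + 625
which factors as (x - 5)^4. The eigenvalues (with algebraic multiplicities) are λ = 5 with multiplicity 4.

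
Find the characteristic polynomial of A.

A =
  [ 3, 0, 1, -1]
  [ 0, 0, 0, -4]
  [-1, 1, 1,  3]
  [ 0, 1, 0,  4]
x^4 - 8*x^3 + 24*x^2 - 32*x + 16

Expanding det(x·I − A) (e.g. by cofactor expansion or by noting that A is similar to its Jordan form J, which has the same characteristic polynomial as A) gives
  χ_A(x) = x^4 - 8*x^3 + 24*x^2 - 32*x + 16
which factors as (x - 2)^4. The eigenvalues (with algebraic multiplicities) are λ = 2 with multiplicity 4.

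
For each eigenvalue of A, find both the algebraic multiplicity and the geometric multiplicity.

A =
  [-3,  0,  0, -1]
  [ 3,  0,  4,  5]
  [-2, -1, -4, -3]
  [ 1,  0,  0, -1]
λ = -2: alg = 4, geom = 2

Step 1 — factor the characteristic polynomial to read off the algebraic multiplicities:
  χ_A(x) = (x + 2)^4

Step 2 — compute geometric multiplicities via the rank-nullity identity g(λ) = n − rank(A − λI):
  rank(A − (-2)·I) = 2, so dim ker(A − (-2)·I) = n − 2 = 2

Summary:
  λ = -2: algebraic multiplicity = 4, geometric multiplicity = 2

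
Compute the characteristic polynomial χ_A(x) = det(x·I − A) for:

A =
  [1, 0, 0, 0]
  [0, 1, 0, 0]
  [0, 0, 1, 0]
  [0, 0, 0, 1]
x^4 - 4*x^3 + 6*x^2 - 4*x + 1

Expanding det(x·I − A) (e.g. by cofactor expansion or by noting that A is similar to its Jordan form J, which has the same characteristic polynomial as A) gives
  χ_A(x) = x^4 - 4*x^3 + 6*x^2 - 4*x + 1
which factors as (x - 1)^4. The eigenvalues (with algebraic multiplicities) are λ = 1 with multiplicity 4.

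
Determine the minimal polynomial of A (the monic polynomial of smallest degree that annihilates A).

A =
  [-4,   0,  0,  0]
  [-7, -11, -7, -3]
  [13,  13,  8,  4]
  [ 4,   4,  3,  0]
x^4 + 7*x^3 + 15*x^2 + 13*x + 4

The characteristic polynomial is χ_A(x) = (x + 1)^3*(x + 4), so the eigenvalues are known. The minimal polynomial is
  m_A(x) = Π_λ (x − λ)^{k_λ}
where k_λ is the size of the *largest* Jordan block for λ (equivalently, the smallest k with (A − λI)^k v = 0 for every generalised eigenvector v of λ).

  λ = -4: largest Jordan block has size 1, contributing (x + 4)
  λ = -1: largest Jordan block has size 3, contributing (x + 1)^3

So m_A(x) = (x + 1)^3*(x + 4) = x^4 + 7*x^3 + 15*x^2 + 13*x + 4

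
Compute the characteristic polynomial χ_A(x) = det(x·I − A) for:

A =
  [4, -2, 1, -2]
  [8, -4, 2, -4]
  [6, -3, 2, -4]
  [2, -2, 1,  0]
x^4 - 2*x^3

Expanding det(x·I − A) (e.g. by cofactor expansion or by noting that A is similar to its Jordan form J, which has the same characteristic polynomial as A) gives
  χ_A(x) = x^4 - 2*x^3
which factors as x^3*(x - 2). The eigenvalues (with algebraic multiplicities) are λ = 0 with multiplicity 3, λ = 2 with multiplicity 1.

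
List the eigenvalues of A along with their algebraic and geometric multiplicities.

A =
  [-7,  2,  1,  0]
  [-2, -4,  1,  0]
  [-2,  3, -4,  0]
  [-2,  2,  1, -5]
λ = -5: alg = 4, geom = 2

Step 1 — factor the characteristic polynomial to read off the algebraic multiplicities:
  χ_A(x) = (x + 5)^4

Step 2 — compute geometric multiplicities via the rank-nullity identity g(λ) = n − rank(A − λI):
  rank(A − (-5)·I) = 2, so dim ker(A − (-5)·I) = n − 2 = 2

Summary:
  λ = -5: algebraic multiplicity = 4, geometric multiplicity = 2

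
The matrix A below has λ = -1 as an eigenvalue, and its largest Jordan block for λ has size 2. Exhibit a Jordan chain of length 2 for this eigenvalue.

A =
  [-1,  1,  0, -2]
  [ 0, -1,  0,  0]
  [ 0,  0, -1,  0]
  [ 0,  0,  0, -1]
A Jordan chain for λ = -1 of length 2:
v_1 = (1, 0, 0, 0)ᵀ
v_2 = (0, 1, 0, 0)ᵀ

Let N = A − (-1)·I. We want v_2 with N^2 v_2 = 0 but N^1 v_2 ≠ 0; then v_{j-1} := N · v_j for j = 2, …, 2.

Pick v_2 = (0, 1, 0, 0)ᵀ.
Then v_1 = N · v_2 = (1, 0, 0, 0)ᵀ.

Sanity check: (A − (-1)·I) v_1 = (0, 0, 0, 0)ᵀ = 0. ✓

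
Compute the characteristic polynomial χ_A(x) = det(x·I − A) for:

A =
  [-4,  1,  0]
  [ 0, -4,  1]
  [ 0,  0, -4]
x^3 + 12*x^2 + 48*x + 64

Expanding det(x·I − A) (e.g. by cofactor expansion or by noting that A is similar to its Jordan form J, which has the same characteristic polynomial as A) gives
  χ_A(x) = x^3 + 12*x^2 + 48*x + 64
which factors as (x + 4)^3. The eigenvalues (with algebraic multiplicities) are λ = -4 with multiplicity 3.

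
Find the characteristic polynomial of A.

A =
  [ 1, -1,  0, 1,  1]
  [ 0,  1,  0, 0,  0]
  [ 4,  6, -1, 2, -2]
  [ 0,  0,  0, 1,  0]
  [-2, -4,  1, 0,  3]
x^5 - 5*x^4 + 10*x^3 - 10*x^2 + 5*x - 1

Expanding det(x·I − A) (e.g. by cofactor expansion or by noting that A is similar to its Jordan form J, which has the same characteristic polynomial as A) gives
  χ_A(x) = x^5 - 5*x^4 + 10*x^3 - 10*x^2 + 5*x - 1
which factors as (x - 1)^5. The eigenvalues (with algebraic multiplicities) are λ = 1 with multiplicity 5.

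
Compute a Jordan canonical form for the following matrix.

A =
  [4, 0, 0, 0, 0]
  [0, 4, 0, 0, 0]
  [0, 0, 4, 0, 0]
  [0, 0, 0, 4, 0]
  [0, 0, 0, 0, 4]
J_1(4) ⊕ J_1(4) ⊕ J_1(4) ⊕ J_1(4) ⊕ J_1(4)

The characteristic polynomial is
  det(x·I − A) = x^5 - 20*x^4 + 160*x^3 - 640*x^2 + 1280*x - 1024 = (x - 4)^5

Eigenvalues and multiplicities (the geometric multiplicity of λ is n − rank(A − λI), which equals the number of Jordan blocks for λ):
  λ = 4: algebraic multiplicity = 5, geometric multiplicity = 5

Determining the block sizes for each eigenvalue:
  λ = 4: gm = am = 5, so every block has size 1 → block sizes [1, 1, 1, 1, 1]

Assembling the blocks gives a Jordan form
J =
  [4, 0, 0, 0, 0]
  [0, 4, 0, 0, 0]
  [0, 0, 4, 0, 0]
  [0, 0, 0, 4, 0]
  [0, 0, 0, 0, 4]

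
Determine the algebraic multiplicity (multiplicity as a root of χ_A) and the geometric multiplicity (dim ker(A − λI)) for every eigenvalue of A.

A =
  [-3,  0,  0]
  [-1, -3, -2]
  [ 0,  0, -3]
λ = -3: alg = 3, geom = 2

Step 1 — factor the characteristic polynomial to read off the algebraic multiplicities:
  χ_A(x) = (x + 3)^3

Step 2 — compute geometric multiplicities via the rank-nullity identity g(λ) = n − rank(A − λI):
  rank(A − (-3)·I) = 1, so dim ker(A − (-3)·I) = n − 1 = 2

Summary:
  λ = -3: algebraic multiplicity = 3, geometric multiplicity = 2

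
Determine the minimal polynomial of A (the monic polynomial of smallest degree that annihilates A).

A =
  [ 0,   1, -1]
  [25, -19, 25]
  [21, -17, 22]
x^3 - 3*x^2 + 3*x - 1

The characteristic polynomial is χ_A(x) = (x - 1)^3, so the eigenvalues are known. The minimal polynomial is
  m_A(x) = Π_λ (x − λ)^{k_λ}
where k_λ is the size of the *largest* Jordan block for λ (equivalently, the smallest k with (A − λI)^k v = 0 for every generalised eigenvector v of λ).

  λ = 1: largest Jordan block has size 3, contributing (x − 1)^3

So m_A(x) = (x - 1)^3 = x^3 - 3*x^2 + 3*x - 1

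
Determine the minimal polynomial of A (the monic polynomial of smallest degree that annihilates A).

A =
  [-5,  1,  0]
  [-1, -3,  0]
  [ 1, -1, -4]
x^2 + 8*x + 16

The characteristic polynomial is χ_A(x) = (x + 4)^3, so the eigenvalues are known. The minimal polynomial is
  m_A(x) = Π_λ (x − λ)^{k_λ}
where k_λ is the size of the *largest* Jordan block for λ (equivalently, the smallest k with (A − λI)^k v = 0 for every generalised eigenvector v of λ).

  λ = -4: largest Jordan block has size 2, contributing (x + 4)^2

So m_A(x) = (x + 4)^2 = x^2 + 8*x + 16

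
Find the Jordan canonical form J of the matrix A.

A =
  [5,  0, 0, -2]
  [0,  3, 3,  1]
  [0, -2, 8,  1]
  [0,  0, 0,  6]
J_1(5) ⊕ J_1(5) ⊕ J_2(6)

The characteristic polynomial is
  det(x·I − A) = x^4 - 22*x^3 + 181*x^2 - 660*x + 900 = (x - 6)^2*(x - 5)^2

Eigenvalues and multiplicities (the geometric multiplicity of λ is n − rank(A − λI), which equals the number of Jordan blocks for λ):
  λ = 5: algebraic multiplicity = 2, geometric multiplicity = 2
  λ = 6: algebraic multiplicity = 2, geometric multiplicity = 1

Determining the block sizes for each eigenvalue:
  λ = 5: gm = am = 2, so every block has size 1 → block sizes [1, 1]
  λ = 6: one block (gm = 1), so the single block has size am = 2 → block sizes [2]

Assembling the blocks gives a Jordan form
J =
  [5, 0, 0, 0]
  [0, 5, 0, 0]
  [0, 0, 6, 1]
  [0, 0, 0, 6]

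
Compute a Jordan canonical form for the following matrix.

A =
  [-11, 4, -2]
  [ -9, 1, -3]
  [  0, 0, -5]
J_2(-5) ⊕ J_1(-5)

The characteristic polynomial is
  det(x·I − A) = x^3 + 15*x^2 + 75*x + 125 = (x + 5)^3

Eigenvalues and multiplicities (the geometric multiplicity of λ is n − rank(A − λI), which equals the number of Jordan blocks for λ):
  λ = -5: algebraic multiplicity = 3, geometric multiplicity = 2

Determining the block sizes for each eigenvalue:
  λ = -5: 2 blocks summing to 3 forces exactly one block of size 2 and the rest size 1 → block sizes [2, 1]

Assembling the blocks gives a Jordan form
J =
  [-5,  1,  0]
  [ 0, -5,  0]
  [ 0,  0, -5]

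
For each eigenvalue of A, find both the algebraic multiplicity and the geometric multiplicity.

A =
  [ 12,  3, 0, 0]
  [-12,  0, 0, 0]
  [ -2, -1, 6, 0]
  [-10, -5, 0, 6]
λ = 6: alg = 4, geom = 3

Step 1 — factor the characteristic polynomial to read off the algebraic multiplicities:
  χ_A(x) = (x - 6)^4

Step 2 — compute geometric multiplicities via the rank-nullity identity g(λ) = n − rank(A − λI):
  rank(A − (6)·I) = 1, so dim ker(A − (6)·I) = n − 1 = 3

Summary:
  λ = 6: algebraic multiplicity = 4, geometric multiplicity = 3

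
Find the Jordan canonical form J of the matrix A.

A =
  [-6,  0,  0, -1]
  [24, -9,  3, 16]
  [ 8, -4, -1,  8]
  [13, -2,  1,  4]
J_3(-3) ⊕ J_1(-3)

The characteristic polynomial is
  det(x·I − A) = x^4 + 12*x^3 + 54*x^2 + 108*x + 81 = (x + 3)^4

Eigenvalues and multiplicities (the geometric multiplicity of λ is n − rank(A − λI), which equals the number of Jordan blocks for λ):
  λ = -3: algebraic multiplicity = 4, geometric multiplicity = 2

Determining the block sizes for each eigenvalue:
  λ = -3: with am = 4 and gm = 2, the partition is not yet determined (e.g. several partitions of 4 into 2 parts exist). Let N = A − (-3)·I. Computing rank(N^1) = 2, rank(N^2) = 1, rank(N^3) = 0; the number of blocks of size ≥ j is rank(N^{j−1}) − rank(N^j), giving [2, 1, 1]. So we have 1 block(s) of size 3, 1 block(s) of size 1 → block sizes [3, 1]

Assembling the blocks gives a Jordan form
J =
  [-3,  1,  0,  0]
  [ 0, -3,  1,  0]
  [ 0,  0, -3,  0]
  [ 0,  0,  0, -3]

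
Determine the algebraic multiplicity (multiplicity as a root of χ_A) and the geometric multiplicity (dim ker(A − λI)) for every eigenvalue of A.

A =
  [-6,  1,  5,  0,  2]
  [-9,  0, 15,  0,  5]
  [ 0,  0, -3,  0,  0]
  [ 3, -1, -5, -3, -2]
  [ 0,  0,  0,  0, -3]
λ = -3: alg = 5, geom = 3

Step 1 — factor the characteristic polynomial to read off the algebraic multiplicities:
  χ_A(x) = (x + 3)^5

Step 2 — compute geometric multiplicities via the rank-nullity identity g(λ) = n − rank(A − λI):
  rank(A − (-3)·I) = 2, so dim ker(A − (-3)·I) = n − 2 = 3

Summary:
  λ = -3: algebraic multiplicity = 5, geometric multiplicity = 3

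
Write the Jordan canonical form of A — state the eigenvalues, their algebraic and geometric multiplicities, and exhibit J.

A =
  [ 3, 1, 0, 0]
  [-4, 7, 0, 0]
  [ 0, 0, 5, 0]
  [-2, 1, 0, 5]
J_2(5) ⊕ J_1(5) ⊕ J_1(5)

The characteristic polynomial is
  det(x·I − A) = x^4 - 20*x^3 + 150*x^2 - 500*x + 625 = (x - 5)^4

Eigenvalues and multiplicities (the geometric multiplicity of λ is n − rank(A − λI), which equals the number of Jordan blocks for λ):
  λ = 5: algebraic multiplicity = 4, geometric multiplicity = 3

Determining the block sizes for each eigenvalue:
  λ = 5: 3 blocks summing to 4 forces exactly one block of size 2 and the rest size 1 → block sizes [2, 1, 1]

Assembling the blocks gives a Jordan form
J =
  [5, 1, 0, 0]
  [0, 5, 0, 0]
  [0, 0, 5, 0]
  [0, 0, 0, 5]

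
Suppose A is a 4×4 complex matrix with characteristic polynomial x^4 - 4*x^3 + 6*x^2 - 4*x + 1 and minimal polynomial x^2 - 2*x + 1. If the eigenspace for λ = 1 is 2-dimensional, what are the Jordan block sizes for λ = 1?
Block sizes for λ = 1: [2, 2]

Step 1 — from the characteristic polynomial, algebraic multiplicity of λ = 1 is 4. From dim ker(A − (1)·I) = 2, there are exactly 2 Jordan blocks for λ = 1.
Step 2 — from the minimal polynomial, the factor (x − 1)^2 tells us the largest block for λ = 1 has size 2.
Step 3 — with total size 4, 2 blocks, and largest block 2, the block sizes (in nonincreasing order) are [2, 2].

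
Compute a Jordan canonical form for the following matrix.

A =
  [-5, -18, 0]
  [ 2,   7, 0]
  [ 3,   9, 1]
J_2(1) ⊕ J_1(1)

The characteristic polynomial is
  det(x·I − A) = x^3 - 3*x^2 + 3*x - 1 = (x - 1)^3

Eigenvalues and multiplicities (the geometric multiplicity of λ is n − rank(A − λI), which equals the number of Jordan blocks for λ):
  λ = 1: algebraic multiplicity = 3, geometric multiplicity = 2

Determining the block sizes for each eigenvalue:
  λ = 1: 2 blocks summing to 3 forces exactly one block of size 2 and the rest size 1 → block sizes [2, 1]

Assembling the blocks gives a Jordan form
J =
  [1, 1, 0]
  [0, 1, 0]
  [0, 0, 1]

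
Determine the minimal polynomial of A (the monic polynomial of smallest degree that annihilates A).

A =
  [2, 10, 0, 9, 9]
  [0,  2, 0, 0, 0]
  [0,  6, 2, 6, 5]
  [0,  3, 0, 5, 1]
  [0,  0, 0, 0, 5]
x^4 - 14*x^3 + 69*x^2 - 140*x + 100

The characteristic polynomial is χ_A(x) = (x - 5)^2*(x - 2)^3, so the eigenvalues are known. The minimal polynomial is
  m_A(x) = Π_λ (x − λ)^{k_λ}
where k_λ is the size of the *largest* Jordan block for λ (equivalently, the smallest k with (A − λI)^k v = 0 for every generalised eigenvector v of λ).

  λ = 2: largest Jordan block has size 2, contributing (x − 2)^2
  λ = 5: largest Jordan block has size 2, contributing (x − 5)^2

So m_A(x) = (x - 5)^2*(x - 2)^2 = x^4 - 14*x^3 + 69*x^2 - 140*x + 100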